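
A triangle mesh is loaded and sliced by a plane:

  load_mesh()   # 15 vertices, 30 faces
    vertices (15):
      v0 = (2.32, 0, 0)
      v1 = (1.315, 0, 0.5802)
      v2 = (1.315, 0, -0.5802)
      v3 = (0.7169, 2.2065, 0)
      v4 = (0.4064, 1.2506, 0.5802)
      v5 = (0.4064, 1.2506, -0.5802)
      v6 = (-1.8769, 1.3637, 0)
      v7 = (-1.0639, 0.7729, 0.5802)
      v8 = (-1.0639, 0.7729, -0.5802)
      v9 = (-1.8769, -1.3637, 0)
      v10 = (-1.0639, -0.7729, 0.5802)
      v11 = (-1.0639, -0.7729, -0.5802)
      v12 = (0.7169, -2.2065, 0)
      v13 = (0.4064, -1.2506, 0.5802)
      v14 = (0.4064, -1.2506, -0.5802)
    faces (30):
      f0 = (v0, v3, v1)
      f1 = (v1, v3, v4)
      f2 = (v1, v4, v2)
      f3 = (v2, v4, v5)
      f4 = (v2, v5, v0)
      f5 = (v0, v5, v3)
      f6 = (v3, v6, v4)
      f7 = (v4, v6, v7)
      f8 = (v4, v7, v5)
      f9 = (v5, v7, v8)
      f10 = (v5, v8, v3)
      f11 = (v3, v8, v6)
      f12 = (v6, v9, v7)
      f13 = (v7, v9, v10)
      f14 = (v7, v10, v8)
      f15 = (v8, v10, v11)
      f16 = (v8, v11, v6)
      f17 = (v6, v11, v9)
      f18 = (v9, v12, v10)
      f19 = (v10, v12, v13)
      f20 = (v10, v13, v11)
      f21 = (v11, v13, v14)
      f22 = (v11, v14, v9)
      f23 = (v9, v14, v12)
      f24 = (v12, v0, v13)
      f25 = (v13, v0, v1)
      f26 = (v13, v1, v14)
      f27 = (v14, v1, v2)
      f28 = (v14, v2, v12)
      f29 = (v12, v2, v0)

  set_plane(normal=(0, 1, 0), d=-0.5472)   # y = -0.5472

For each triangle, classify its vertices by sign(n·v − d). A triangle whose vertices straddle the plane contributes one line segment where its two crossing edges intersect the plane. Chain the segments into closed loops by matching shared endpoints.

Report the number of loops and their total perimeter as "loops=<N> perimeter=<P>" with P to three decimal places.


Straddling triangles (12 of 30):
  (v6,v9,v7) [+-+] → (-1.8769, -0.5472, 0)–(-1.56621, -0.5472, 0.221723)  len=0.3817
  (v7,v9,v10) [+--] → (-1.56621, -0.5472, 0.221723)–(-1.0639, -0.5472, 0.5802)  len=0.6171
  (v7,v10,v8) [+-+] → (-1.0639, -0.5472, 0.5802)–(-1.0639, -0.5472, 0.410772)  len=0.1694
  (v8,v10,v11) [+--] → (-1.0639, -0.5472, 0.410772)–(-1.0639, -0.5472, -0.5802)  len=0.9910
  (v8,v11,v6) [+-+] → (-1.0639, -0.5472, -0.5802)–(-1.14978, -0.5472, -0.518911)  len=0.1055
  (v6,v11,v9) [+--] → (-1.14978, -0.5472, -0.518911)–(-1.8769, -0.5472, 0)  len=0.8933
  (v12,v0,v13) [-+-] → (1.92244, -0.5472, 0)–(1.4827, -0.5472, 0.253866)  len=0.5078
  (v13,v0,v1) [-++] → (1.4827, -0.5472, 0.253866)–(0.917442, -0.5472, 0.5802)  len=0.6527
  (v13,v1,v14) [-+-] → (0.917442, -0.5472, 0.5802)–(0.917442, -0.5472, 0.072467)  len=0.5077
  (v14,v1,v2) [-++] → (0.917442, -0.5472, 0.072467)–(0.917442, -0.5472, -0.5802)  len=0.6527
  (v14,v2,v12) [-+-] → (0.917442, -0.5472, -0.5802)–(1.16667, -0.5472, -0.436314)  len=0.2878
  (v12,v2,v0) [-++] → (1.16667, -0.5472, -0.436314)–(1.92244, -0.5472, 0)  len=0.8727

Chained into 2 loop(s):
  loop 1: 6 segments, perimeter = 3.1580
  loop 2: 6 segments, perimeter = 3.4813
Total perimeter = 6.639

loops=2 perimeter=6.639


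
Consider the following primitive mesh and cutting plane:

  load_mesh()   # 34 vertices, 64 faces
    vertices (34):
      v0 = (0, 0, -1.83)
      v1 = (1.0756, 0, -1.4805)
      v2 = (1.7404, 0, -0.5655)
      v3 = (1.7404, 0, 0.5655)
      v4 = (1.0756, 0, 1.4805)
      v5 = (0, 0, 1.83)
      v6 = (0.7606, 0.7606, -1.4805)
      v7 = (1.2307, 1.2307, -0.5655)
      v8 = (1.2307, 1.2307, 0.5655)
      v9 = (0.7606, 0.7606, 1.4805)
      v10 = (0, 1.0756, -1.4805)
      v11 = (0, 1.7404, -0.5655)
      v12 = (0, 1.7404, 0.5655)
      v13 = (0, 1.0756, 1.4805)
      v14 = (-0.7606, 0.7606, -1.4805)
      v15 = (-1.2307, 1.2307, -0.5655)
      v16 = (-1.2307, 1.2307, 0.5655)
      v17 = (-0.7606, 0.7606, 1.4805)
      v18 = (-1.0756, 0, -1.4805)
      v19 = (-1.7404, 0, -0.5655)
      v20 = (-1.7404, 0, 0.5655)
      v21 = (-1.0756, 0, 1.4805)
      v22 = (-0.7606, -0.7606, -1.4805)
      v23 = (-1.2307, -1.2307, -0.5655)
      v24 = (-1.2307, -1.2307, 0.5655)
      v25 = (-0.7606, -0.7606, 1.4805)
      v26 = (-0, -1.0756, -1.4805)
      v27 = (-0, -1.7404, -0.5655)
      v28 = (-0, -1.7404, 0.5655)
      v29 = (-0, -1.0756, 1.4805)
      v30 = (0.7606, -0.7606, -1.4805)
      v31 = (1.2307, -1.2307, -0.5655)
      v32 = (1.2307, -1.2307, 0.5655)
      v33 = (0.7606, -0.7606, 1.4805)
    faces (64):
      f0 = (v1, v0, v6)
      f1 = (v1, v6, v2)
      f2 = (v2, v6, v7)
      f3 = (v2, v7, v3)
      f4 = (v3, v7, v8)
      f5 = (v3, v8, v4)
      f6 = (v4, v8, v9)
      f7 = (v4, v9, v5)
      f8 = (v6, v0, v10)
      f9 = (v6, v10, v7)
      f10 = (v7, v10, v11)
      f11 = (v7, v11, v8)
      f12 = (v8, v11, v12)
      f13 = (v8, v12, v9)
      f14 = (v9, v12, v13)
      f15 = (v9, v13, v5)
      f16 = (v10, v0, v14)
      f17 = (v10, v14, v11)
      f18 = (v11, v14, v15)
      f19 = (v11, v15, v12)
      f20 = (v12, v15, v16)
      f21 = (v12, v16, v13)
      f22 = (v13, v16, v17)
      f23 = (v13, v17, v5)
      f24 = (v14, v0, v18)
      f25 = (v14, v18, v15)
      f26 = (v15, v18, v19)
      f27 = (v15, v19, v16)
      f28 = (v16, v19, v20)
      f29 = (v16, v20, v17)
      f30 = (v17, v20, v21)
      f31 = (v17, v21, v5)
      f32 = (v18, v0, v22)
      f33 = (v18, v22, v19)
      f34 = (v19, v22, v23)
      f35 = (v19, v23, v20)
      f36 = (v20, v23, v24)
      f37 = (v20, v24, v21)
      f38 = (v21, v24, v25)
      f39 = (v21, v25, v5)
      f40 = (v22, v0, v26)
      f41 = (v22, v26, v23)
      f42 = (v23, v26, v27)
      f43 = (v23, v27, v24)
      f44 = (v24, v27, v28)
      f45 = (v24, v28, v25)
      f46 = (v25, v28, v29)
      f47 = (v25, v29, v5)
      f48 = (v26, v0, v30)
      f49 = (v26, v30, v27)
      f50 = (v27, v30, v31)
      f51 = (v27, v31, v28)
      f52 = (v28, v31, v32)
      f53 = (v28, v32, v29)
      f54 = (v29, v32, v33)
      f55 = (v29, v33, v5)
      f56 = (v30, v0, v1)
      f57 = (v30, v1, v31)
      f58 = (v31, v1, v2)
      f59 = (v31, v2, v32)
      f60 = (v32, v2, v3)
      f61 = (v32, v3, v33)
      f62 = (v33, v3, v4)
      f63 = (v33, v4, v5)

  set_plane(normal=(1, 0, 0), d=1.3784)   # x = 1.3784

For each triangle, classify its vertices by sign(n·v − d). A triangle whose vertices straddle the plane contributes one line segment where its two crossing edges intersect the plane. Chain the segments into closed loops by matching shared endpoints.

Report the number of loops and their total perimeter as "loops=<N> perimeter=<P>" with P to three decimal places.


Straddling triangles (10 of 64):
  (v1,v6,v2) [--+] → (1.3784, 0.281014, -0.903559)–(1.3784, 0, -1.06374)  len=0.3235
  (v2,v6,v7) [+--] → (1.3784, 0.281014, -0.903559)–(1.3784, 0.87407, -0.5655)  len=0.6826
  (v2,v7,v3) [+-+] → (1.3784, 0.87407, -0.5655)–(1.3784, 0.87407, -0.237761)  len=0.3277
  (v3,v7,v8) [+--] → (1.3784, 0.87407, -0.237761)–(1.3784, 0.87407, 0.5655)  len=0.8033
  (v3,v8,v4) [+--] → (1.3784, 0.87407, 0.5655)–(1.3784, 0, 1.06374)  len=1.0061
  (v31,v1,v2) [--+] → (1.3784, 0, -1.06374)–(1.3784, -0.87407, -0.5655)  len=1.0061
  (v31,v2,v32) [-+-] → (1.3784, -0.87407, -0.5655)–(1.3784, -0.87407, 0.237761)  len=0.8033
  (v32,v2,v3) [-++] → (1.3784, -0.87407, 0.237761)–(1.3784, -0.87407, 0.5655)  len=0.3277
  (v32,v3,v33) [-+-] → (1.3784, -0.87407, 0.5655)–(1.3784, -0.281014, 0.903559)  len=0.6826
  (v33,v3,v4) [-+-] → (1.3784, -0.281014, 0.903559)–(1.3784, 0, 1.06374)  len=0.3235

Chained into 1 loop(s):
  loop 1: 10 segments, perimeter = 6.2864
Total perimeter = 6.286

loops=1 perimeter=6.286


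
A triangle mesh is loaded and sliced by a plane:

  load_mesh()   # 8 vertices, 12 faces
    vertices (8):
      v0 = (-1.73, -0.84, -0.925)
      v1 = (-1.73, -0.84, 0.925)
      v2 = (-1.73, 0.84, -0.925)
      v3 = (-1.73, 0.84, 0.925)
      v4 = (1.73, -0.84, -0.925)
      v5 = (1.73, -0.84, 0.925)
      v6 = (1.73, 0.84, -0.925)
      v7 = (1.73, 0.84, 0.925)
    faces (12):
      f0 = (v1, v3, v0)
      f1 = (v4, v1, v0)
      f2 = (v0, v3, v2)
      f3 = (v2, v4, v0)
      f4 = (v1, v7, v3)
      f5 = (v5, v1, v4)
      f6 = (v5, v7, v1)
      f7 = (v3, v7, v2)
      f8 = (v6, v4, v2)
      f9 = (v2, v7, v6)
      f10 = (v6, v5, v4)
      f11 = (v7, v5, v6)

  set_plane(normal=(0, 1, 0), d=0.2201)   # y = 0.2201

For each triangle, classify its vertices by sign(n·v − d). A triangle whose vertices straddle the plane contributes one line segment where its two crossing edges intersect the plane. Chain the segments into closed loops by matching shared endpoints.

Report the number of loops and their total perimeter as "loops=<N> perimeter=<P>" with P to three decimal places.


loops=1 perimeter=10.620

Straddling triangles (8 of 12):
  (v1,v3,v0) [-+-] → (-1.73, 0.2201, 0.925)–(-1.73, 0.2201, 0.242372)  len=0.6826
  (v0,v3,v2) [-++] → (-1.73, 0.2201, 0.242372)–(-1.73, 0.2201, -0.925)  len=1.1674
  (v2,v4,v0) [+--] → (-0.453301, 0.2201, -0.925)–(-1.73, 0.2201, -0.925)  len=1.2767
  (v1,v7,v3) [-++] → (0.453301, 0.2201, 0.925)–(-1.73, 0.2201, 0.925)  len=2.1833
  (v5,v7,v1) [-+-] → (1.73, 0.2201, 0.925)–(0.453301, 0.2201, 0.925)  len=1.2767
  (v6,v4,v2) [+-+] → (1.73, 0.2201, -0.925)–(-0.453301, 0.2201, -0.925)  len=2.1833
  (v6,v5,v4) [+--] → (1.73, 0.2201, -0.242372)–(1.73, 0.2201, -0.925)  len=0.6826
  (v7,v5,v6) [+-+] → (1.73, 0.2201, 0.925)–(1.73, 0.2201, -0.242372)  len=1.1674

Chained into 1 loop(s):
  loop 1: 8 segments, perimeter = 10.6200
Total perimeter = 10.620


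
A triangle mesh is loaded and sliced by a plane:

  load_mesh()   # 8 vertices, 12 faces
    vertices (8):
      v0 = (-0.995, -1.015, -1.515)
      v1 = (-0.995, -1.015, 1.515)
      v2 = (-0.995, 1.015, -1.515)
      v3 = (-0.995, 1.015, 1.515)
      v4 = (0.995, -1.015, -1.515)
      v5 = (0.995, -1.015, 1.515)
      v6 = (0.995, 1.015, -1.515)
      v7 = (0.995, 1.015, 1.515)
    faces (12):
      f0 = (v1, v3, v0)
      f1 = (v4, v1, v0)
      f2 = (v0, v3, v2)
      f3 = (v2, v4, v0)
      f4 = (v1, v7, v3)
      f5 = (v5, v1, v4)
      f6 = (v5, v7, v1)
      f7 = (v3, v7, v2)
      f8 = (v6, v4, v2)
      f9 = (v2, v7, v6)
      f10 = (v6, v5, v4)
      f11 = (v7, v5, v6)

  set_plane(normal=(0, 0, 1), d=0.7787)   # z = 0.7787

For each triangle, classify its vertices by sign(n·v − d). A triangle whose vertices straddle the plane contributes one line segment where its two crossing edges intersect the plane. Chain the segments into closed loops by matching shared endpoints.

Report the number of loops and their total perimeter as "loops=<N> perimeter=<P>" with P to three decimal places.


Straddling triangles (8 of 12):
  (v1,v3,v0) [++-] → (-0.995, 0.521703, 0.7787)–(-0.995, -1.015, 0.7787)  len=1.5367
  (v4,v1,v0) [-+-] → (-0.511423, -1.015, 0.7787)–(-0.995, -1.015, 0.7787)  len=0.4836
  (v0,v3,v2) [-+-] → (-0.995, 0.521703, 0.7787)–(-0.995, 1.015, 0.7787)  len=0.4933
  (v5,v1,v4) [++-] → (-0.511423, -1.015, 0.7787)–(0.995, -1.015, 0.7787)  len=1.5064
  (v3,v7,v2) [++-] → (0.511423, 1.015, 0.7787)–(-0.995, 1.015, 0.7787)  len=1.5064
  (v2,v7,v6) [-+-] → (0.511423, 1.015, 0.7787)–(0.995, 1.015, 0.7787)  len=0.4836
  (v6,v5,v4) [-+-] → (0.995, -0.521703, 0.7787)–(0.995, -1.015, 0.7787)  len=0.4933
  (v7,v5,v6) [++-] → (0.995, -0.521703, 0.7787)–(0.995, 1.015, 0.7787)  len=1.5367

Chained into 1 loop(s):
  loop 1: 8 segments, perimeter = 8.0400
Total perimeter = 8.040

loops=1 perimeter=8.040


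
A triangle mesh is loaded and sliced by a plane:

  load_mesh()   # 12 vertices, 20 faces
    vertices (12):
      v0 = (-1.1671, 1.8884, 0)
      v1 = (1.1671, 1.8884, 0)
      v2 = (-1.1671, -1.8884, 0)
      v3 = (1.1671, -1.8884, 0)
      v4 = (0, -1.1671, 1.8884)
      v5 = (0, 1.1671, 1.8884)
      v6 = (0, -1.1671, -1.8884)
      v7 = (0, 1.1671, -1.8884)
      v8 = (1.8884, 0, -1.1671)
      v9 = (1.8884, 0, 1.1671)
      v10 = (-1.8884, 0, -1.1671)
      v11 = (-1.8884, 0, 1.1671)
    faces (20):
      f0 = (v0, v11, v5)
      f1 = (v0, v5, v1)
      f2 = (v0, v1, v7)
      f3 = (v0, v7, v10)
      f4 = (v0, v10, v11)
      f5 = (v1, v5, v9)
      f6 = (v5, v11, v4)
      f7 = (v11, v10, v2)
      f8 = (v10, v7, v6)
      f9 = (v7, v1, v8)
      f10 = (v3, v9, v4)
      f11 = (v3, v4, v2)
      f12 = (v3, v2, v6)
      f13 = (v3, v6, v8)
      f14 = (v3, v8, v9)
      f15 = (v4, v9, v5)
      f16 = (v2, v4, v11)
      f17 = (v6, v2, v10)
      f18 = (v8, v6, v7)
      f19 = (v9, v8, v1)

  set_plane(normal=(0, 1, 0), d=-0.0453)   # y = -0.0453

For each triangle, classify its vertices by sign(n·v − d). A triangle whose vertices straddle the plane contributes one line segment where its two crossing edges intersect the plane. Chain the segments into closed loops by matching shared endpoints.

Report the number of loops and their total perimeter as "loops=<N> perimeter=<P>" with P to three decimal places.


Straddling triangles (10 of 20):
  (v5,v11,v4) [++-] → (-1.8151, -0.0453, 1.1951)–(0, -0.0453, 1.8884)  len=1.9430
  (v11,v10,v2) [++-] → (-1.8711, -0.0453, -1.1391)–(-1.8711, -0.0453, 1.1391)  len=2.2782
  (v10,v7,v6) [++-] → (0, -0.0453, -1.8884)–(-1.8151, -0.0453, -1.1951)  len=1.9430
  (v3,v9,v4) [-+-] → (1.8711, -0.0453, 1.1391)–(1.8151, -0.0453, 1.1951)  len=0.0792
  (v3,v6,v8) [--+] → (1.8151, -0.0453, -1.1951)–(1.8711, -0.0453, -1.1391)  len=0.0792
  (v3,v8,v9) [-++] → (1.8711, -0.0453, -1.1391)–(1.8711, -0.0453, 1.1391)  len=2.2782
  (v4,v9,v5) [-++] → (1.8151, -0.0453, 1.1951)–(0, -0.0453, 1.8884)  len=1.9430
  (v2,v4,v11) [--+] → (-1.8151, -0.0453, 1.1951)–(-1.8711, -0.0453, 1.1391)  len=0.0792
  (v6,v2,v10) [--+] → (-1.8711, -0.0453, -1.1391)–(-1.8151, -0.0453, -1.1951)  len=0.0792
  (v8,v6,v7) [+-+] → (1.8151, -0.0453, -1.1951)–(0, -0.0453, -1.8884)  len=1.9430

Chained into 1 loop(s):
  loop 1: 10 segments, perimeter = 12.6452
Total perimeter = 12.645

loops=1 perimeter=12.645


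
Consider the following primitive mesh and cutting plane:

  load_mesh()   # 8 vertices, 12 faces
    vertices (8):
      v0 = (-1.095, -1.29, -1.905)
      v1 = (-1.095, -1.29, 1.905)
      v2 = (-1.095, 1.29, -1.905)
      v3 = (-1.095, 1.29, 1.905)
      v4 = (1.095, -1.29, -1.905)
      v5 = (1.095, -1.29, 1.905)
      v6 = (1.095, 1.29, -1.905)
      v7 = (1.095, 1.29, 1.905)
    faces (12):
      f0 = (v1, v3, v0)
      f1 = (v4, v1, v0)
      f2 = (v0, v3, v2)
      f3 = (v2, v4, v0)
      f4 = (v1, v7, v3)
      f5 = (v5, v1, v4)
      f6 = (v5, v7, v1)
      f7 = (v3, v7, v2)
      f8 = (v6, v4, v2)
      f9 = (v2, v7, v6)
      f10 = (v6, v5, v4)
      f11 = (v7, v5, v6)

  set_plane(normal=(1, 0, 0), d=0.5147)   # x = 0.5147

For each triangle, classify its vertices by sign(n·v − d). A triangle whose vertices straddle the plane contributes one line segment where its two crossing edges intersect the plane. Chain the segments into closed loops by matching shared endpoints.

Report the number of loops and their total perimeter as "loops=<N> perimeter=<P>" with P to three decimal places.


Straddling triangles (8 of 12):
  (v4,v1,v0) [+--] → (0.5147, -1.29, -0.895437)–(0.5147, -1.29, -1.905)  len=1.0096
  (v2,v4,v0) [-+-] → (0.5147, -0.606359, -1.905)–(0.5147, -1.29, -1.905)  len=0.6836
  (v1,v7,v3) [-+-] → (0.5147, 0.606359, 1.905)–(0.5147, 1.29, 1.905)  len=0.6836
  (v5,v1,v4) [+-+] → (0.5147, -1.29, 1.905)–(0.5147, -1.29, -0.895437)  len=2.8004
  (v5,v7,v1) [++-] → (0.5147, 0.606359, 1.905)–(0.5147, -1.29, 1.905)  len=1.8964
  (v3,v7,v2) [-+-] → (0.5147, 1.29, 1.905)–(0.5147, 1.29, 0.895437)  len=1.0096
  (v6,v4,v2) [++-] → (0.5147, -0.606359, -1.905)–(0.5147, 1.29, -1.905)  len=1.8964
  (v2,v7,v6) [-++] → (0.5147, 1.29, 0.895437)–(0.5147, 1.29, -1.905)  len=2.8004

Chained into 1 loop(s):
  loop 1: 8 segments, perimeter = 12.7800
Total perimeter = 12.780

loops=1 perimeter=12.780


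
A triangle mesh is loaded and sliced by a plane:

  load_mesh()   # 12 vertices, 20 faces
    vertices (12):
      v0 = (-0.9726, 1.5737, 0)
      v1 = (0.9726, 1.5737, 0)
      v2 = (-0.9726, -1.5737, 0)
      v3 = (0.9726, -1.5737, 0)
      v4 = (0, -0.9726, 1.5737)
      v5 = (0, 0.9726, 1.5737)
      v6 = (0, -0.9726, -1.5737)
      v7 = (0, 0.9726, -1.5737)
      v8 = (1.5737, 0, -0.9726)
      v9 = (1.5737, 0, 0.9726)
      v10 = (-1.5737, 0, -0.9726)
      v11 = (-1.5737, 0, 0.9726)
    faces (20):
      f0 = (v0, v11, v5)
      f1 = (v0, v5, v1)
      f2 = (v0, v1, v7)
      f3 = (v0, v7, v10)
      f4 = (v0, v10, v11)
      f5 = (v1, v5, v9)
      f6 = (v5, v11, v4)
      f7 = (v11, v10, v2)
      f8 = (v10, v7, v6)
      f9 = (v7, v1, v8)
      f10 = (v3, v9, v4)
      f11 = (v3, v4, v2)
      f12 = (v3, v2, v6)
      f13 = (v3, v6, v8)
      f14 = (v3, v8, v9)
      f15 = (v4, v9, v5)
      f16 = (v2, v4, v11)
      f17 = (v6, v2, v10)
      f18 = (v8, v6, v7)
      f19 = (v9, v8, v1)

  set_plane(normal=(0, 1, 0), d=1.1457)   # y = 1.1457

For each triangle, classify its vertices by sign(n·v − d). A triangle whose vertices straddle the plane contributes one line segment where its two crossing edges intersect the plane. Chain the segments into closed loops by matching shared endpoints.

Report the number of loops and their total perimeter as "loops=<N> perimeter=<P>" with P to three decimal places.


loops=1 perimeter=7.021

Straddling triangles (8 of 20):
  (v0,v11,v5) [+--] → (-1.13608, 1.1457, 0.264519)–(-0.280082, 1.1457, 1.12052)  len=1.2106
  (v0,v5,v1) [+-+] → (-0.280082, 1.1457, 1.12052)–(0.280082, 1.1457, 1.12052)  len=0.5602
  (v0,v1,v7) [++-] → (0.280082, 1.1457, -1.12052)–(-0.280082, 1.1457, -1.12052)  len=0.5602
  (v0,v7,v10) [+--] → (-0.280082, 1.1457, -1.12052)–(-1.13608, 1.1457, -0.264519)  len=1.2106
  (v0,v10,v11) [+--] → (-1.13608, 1.1457, -0.264519)–(-1.13608, 1.1457, 0.264519)  len=0.5290
  (v1,v5,v9) [+--] → (0.280082, 1.1457, 1.12052)–(1.13608, 1.1457, 0.264519)  len=1.2106
  (v7,v1,v8) [-+-] → (0.280082, 1.1457, -1.12052)–(1.13608, 1.1457, -0.264519)  len=1.2106
  (v9,v8,v1) [--+] → (1.13608, 1.1457, -0.264519)–(1.13608, 1.1457, 0.264519)  len=0.5290

Chained into 1 loop(s):
  loop 1: 8 segments, perimeter = 7.0207
Total perimeter = 7.021


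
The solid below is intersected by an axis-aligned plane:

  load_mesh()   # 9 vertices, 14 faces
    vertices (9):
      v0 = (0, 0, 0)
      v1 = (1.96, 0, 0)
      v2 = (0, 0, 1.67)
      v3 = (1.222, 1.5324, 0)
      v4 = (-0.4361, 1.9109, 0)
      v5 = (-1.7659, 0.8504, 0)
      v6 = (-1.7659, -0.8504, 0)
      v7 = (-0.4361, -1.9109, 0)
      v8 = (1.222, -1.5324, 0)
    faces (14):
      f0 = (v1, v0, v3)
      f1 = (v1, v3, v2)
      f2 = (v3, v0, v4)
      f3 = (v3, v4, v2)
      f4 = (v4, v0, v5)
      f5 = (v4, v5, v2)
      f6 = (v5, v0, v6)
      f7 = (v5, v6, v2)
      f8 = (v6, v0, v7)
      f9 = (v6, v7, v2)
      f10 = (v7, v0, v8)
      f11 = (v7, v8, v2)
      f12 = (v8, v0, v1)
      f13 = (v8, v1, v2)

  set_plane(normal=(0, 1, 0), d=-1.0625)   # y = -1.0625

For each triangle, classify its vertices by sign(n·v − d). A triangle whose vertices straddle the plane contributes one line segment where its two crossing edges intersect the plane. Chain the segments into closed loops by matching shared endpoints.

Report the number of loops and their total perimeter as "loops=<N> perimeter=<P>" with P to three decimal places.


Straddling triangles (6 of 14):
  (v6,v0,v7) [++-] → (-0.242481, -1.0625, 0)–(-1.49994, -1.0625, 0)  len=1.2575
  (v6,v7,v2) [+-+] → (-1.49994, -1.0625, 0)–(-0.242481, -1.0625, 0.741445)  len=1.4598
  (v7,v0,v8) [-+-] → (-0.242481, -1.0625, 0)–(0.847282, -1.0625, 0)  len=1.0898
  (v7,v8,v2) [--+] → (0.847282, -1.0625, 0.512094)–(-0.242481, -1.0625, 0.741445)  len=1.1136
  (v8,v0,v1) [-++] → (0.847282, -1.0625, 0)–(1.4483, -1.0625, 0)  len=0.6010
  (v8,v1,v2) [-++] → (1.4483, -1.0625, 0)–(0.847282, -1.0625, 0.512094)  len=0.7896

Chained into 1 loop(s):
  loop 1: 6 segments, perimeter = 6.3113
Total perimeter = 6.311

loops=1 perimeter=6.311


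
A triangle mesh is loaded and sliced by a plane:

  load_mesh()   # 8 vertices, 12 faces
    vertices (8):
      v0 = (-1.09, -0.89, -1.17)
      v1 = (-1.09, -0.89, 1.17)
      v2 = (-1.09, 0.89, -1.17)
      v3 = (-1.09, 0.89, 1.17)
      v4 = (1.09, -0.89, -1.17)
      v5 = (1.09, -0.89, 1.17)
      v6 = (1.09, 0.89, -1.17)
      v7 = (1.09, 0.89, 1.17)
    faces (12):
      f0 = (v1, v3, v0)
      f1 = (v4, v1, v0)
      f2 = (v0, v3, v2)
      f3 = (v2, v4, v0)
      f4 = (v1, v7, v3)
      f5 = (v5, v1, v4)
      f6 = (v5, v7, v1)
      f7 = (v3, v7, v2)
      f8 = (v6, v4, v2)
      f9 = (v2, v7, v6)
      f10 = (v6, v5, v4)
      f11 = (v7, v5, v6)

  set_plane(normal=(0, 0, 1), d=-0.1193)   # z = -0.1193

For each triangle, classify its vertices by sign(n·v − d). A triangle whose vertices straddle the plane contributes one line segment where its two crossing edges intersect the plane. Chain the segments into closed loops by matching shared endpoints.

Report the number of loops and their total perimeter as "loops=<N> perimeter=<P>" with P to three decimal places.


Straddling triangles (8 of 12):
  (v1,v3,v0) [++-] → (-1.09, -0.0907496, -0.1193)–(-1.09, -0.89, -0.1193)  len=0.7993
  (v4,v1,v0) [-+-] → (0.111143, -0.89, -0.1193)–(-1.09, -0.89, -0.1193)  len=1.2011
  (v0,v3,v2) [-+-] → (-1.09, -0.0907496, -0.1193)–(-1.09, 0.89, -0.1193)  len=0.9807
  (v5,v1,v4) [++-] → (0.111143, -0.89, -0.1193)–(1.09, -0.89, -0.1193)  len=0.9789
  (v3,v7,v2) [++-] → (-0.111143, 0.89, -0.1193)–(-1.09, 0.89, -0.1193)  len=0.9789
  (v2,v7,v6) [-+-] → (-0.111143, 0.89, -0.1193)–(1.09, 0.89, -0.1193)  len=1.2011
  (v6,v5,v4) [-+-] → (1.09, 0.0907496, -0.1193)–(1.09, -0.89, -0.1193)  len=0.9807
  (v7,v5,v6) [++-] → (1.09, 0.0907496, -0.1193)–(1.09, 0.89, -0.1193)  len=0.7993

Chained into 1 loop(s):
  loop 1: 8 segments, perimeter = 7.9200
Total perimeter = 7.920

loops=1 perimeter=7.920


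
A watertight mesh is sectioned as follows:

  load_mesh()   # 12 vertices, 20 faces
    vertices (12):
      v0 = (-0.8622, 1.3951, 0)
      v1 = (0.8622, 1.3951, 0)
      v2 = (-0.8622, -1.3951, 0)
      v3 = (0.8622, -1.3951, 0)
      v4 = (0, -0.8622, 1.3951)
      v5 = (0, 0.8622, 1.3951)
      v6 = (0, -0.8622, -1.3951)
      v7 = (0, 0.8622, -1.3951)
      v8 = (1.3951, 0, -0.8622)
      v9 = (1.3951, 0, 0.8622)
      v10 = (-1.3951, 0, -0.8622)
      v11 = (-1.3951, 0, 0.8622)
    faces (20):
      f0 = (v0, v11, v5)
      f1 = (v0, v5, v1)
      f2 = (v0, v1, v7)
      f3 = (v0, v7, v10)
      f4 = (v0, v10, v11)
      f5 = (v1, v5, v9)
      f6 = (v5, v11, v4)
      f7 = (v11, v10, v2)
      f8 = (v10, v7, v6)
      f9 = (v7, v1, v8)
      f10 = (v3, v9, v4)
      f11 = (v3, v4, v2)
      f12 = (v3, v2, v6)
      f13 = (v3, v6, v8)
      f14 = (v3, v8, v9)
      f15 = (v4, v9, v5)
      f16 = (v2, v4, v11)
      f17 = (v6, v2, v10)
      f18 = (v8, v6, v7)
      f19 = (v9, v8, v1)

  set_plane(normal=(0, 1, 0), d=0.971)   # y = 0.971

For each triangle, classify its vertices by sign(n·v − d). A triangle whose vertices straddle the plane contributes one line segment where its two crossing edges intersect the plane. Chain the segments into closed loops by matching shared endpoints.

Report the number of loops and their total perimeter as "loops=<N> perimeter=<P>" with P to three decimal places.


loops=1 perimeter=6.550

Straddling triangles (8 of 20):
  (v0,v11,v5) [+--] → (-1.0242, 0.971, 0.262102)–(-0.176032, 0.971, 1.11027)  len=1.1995
  (v0,v5,v1) [+-+] → (-0.176032, 0.971, 1.11027)–(0.176032, 0.971, 1.11027)  len=0.3521
  (v0,v1,v7) [++-] → (0.176032, 0.971, -1.11027)–(-0.176032, 0.971, -1.11027)  len=0.3521
  (v0,v7,v10) [+--] → (-0.176032, 0.971, -1.11027)–(-1.0242, 0.971, -0.262102)  len=1.1995
  (v0,v10,v11) [+--] → (-1.0242, 0.971, -0.262102)–(-1.0242, 0.971, 0.262102)  len=0.5242
  (v1,v5,v9) [+--] → (0.176032, 0.971, 1.11027)–(1.0242, 0.971, 0.262102)  len=1.1995
  (v7,v1,v8) [-+-] → (0.176032, 0.971, -1.11027)–(1.0242, 0.971, -0.262102)  len=1.1995
  (v9,v8,v1) [--+] → (1.0242, 0.971, -0.262102)–(1.0242, 0.971, 0.262102)  len=0.5242

Chained into 1 loop(s):
  loop 1: 8 segments, perimeter = 6.5505
Total perimeter = 6.550


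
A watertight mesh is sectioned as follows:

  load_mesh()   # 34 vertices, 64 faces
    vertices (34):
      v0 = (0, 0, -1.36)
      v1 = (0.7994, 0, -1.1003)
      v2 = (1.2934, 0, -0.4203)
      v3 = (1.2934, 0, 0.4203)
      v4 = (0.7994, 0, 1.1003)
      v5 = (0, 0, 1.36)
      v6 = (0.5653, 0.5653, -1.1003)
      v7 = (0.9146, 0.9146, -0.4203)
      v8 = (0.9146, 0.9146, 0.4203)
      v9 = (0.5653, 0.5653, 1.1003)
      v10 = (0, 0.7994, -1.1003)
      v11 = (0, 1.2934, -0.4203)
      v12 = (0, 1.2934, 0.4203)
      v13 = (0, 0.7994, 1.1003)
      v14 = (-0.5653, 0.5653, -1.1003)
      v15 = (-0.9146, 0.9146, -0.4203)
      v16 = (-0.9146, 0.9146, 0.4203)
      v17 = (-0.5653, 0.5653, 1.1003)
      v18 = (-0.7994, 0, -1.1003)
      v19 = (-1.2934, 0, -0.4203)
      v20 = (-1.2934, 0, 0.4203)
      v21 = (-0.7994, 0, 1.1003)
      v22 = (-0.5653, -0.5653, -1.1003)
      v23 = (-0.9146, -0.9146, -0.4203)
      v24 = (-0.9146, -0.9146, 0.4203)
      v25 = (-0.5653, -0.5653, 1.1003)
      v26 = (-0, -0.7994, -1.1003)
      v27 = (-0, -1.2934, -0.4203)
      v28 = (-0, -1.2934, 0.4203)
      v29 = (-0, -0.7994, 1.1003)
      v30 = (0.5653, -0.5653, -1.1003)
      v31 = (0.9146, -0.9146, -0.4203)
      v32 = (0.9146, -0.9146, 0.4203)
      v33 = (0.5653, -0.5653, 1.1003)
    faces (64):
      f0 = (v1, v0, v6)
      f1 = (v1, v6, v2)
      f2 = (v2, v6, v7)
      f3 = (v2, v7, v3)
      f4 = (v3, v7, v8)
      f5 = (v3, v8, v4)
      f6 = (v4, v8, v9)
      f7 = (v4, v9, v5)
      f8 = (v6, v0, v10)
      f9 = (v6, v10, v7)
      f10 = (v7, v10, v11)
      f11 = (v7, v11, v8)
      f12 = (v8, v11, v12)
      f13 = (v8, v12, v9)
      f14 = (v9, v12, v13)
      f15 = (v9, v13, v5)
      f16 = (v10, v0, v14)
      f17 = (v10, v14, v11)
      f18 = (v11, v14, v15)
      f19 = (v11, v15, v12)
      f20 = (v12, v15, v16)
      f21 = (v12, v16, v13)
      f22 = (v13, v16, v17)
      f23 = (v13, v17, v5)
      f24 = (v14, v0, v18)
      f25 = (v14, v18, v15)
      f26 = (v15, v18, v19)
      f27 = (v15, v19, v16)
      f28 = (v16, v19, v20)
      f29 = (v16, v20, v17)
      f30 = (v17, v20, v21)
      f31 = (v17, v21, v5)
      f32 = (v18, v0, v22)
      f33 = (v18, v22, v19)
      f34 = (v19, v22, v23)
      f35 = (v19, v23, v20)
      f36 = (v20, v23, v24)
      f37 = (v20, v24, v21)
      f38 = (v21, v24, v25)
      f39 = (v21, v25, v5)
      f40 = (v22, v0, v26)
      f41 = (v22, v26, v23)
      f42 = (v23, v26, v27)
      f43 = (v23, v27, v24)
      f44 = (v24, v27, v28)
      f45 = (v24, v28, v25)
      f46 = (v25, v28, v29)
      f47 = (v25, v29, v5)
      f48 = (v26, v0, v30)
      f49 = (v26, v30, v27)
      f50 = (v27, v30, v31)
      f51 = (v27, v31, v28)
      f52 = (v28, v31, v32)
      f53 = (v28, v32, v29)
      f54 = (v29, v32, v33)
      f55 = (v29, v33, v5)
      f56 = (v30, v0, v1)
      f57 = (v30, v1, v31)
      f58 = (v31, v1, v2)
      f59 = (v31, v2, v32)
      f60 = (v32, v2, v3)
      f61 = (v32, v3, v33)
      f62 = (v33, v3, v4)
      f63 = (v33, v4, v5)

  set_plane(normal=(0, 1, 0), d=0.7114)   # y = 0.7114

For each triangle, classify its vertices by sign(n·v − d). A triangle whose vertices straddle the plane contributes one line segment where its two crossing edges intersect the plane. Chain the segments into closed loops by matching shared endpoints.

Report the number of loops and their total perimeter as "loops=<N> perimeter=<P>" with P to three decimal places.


loops=1 perimeter=6.792

Straddling triangles (20 of 64):
  (v2,v6,v7) [--+] → (0.7114, 0.7114, -0.81588)–(0.998759, 0.7114, -0.4203)  len=0.4889
  (v2,v7,v3) [-+-] → (0.998759, 0.7114, -0.4203)–(0.998759, 0.7114, -0.233541)  len=0.1868
  (v3,v7,v8) [-++] → (0.998759, 0.7114, -0.233541)–(0.998759, 0.7114, 0.4203)  len=0.6538
  (v3,v8,v4) [-+-] → (0.998759, 0.7114, 0.4203)–(0.889006, 0.7114, 0.571378)  len=0.1867
  (v4,v8,v9) [-+-] → (0.889006, 0.7114, 0.571378)–(0.7114, 0.7114, 0.81588)  len=0.3022
  (v6,v0,v10) [--+] → (0, 0.7114, -1.12889)–(0.212501, 0.7114, -1.1003)  len=0.2144
  (v6,v10,v7) [-++] → (0.212501, 0.7114, -1.1003)–(0.7114, 0.7114, -0.81588)  len=0.5743
  (v8,v12,v9) [++-] → (0.451867, 0.7114, 0.963852)–(0.7114, 0.7114, 0.81588)  len=0.2988
  (v9,v12,v13) [-++] → (0.451867, 0.7114, 0.963852)–(0.212501, 0.7114, 1.1003)  len=0.2755
  (v9,v13,v5) [-+-] → (0.212501, 0.7114, 1.1003)–(0, 0.7114, 1.12889)  len=0.2144
  (v10,v0,v14) [+--] → (0, 0.7114, -1.12889)–(-0.212501, 0.7114, -1.1003)  len=0.2144
  (v10,v14,v11) [+-+] → (-0.212501, 0.7114, -1.1003)–(-0.451867, 0.7114, -0.963852)  len=0.2755
  (v11,v14,v15) [+-+] → (-0.451867, 0.7114, -0.963852)–(-0.7114, 0.7114, -0.81588)  len=0.2988
  (v13,v16,v17) [++-] → (-0.7114, 0.7114, 0.81588)–(-0.212501, 0.7114, 1.1003)  len=0.5743
  (v13,v17,v5) [+--] → (-0.212501, 0.7114, 1.1003)–(0, 0.7114, 1.12889)  len=0.2144
  (v14,v18,v15) [--+] → (-0.889006, 0.7114, -0.571378)–(-0.7114, 0.7114, -0.81588)  len=0.3022
  (v15,v18,v19) [+--] → (-0.889006, 0.7114, -0.571378)–(-0.998759, 0.7114, -0.4203)  len=0.1867
  (v15,v19,v16) [+-+] → (-0.998759, 0.7114, -0.4203)–(-0.998759, 0.7114, 0.233541)  len=0.6538
  (v16,v19,v20) [+--] → (-0.998759, 0.7114, 0.233541)–(-0.998759, 0.7114, 0.4203)  len=0.1868
  (v16,v20,v17) [+--] → (-0.998759, 0.7114, 0.4203)–(-0.7114, 0.7114, 0.81588)  len=0.4889

Chained into 1 loop(s):
  loop 1: 20 segments, perimeter = 6.7917
Total perimeter = 6.792


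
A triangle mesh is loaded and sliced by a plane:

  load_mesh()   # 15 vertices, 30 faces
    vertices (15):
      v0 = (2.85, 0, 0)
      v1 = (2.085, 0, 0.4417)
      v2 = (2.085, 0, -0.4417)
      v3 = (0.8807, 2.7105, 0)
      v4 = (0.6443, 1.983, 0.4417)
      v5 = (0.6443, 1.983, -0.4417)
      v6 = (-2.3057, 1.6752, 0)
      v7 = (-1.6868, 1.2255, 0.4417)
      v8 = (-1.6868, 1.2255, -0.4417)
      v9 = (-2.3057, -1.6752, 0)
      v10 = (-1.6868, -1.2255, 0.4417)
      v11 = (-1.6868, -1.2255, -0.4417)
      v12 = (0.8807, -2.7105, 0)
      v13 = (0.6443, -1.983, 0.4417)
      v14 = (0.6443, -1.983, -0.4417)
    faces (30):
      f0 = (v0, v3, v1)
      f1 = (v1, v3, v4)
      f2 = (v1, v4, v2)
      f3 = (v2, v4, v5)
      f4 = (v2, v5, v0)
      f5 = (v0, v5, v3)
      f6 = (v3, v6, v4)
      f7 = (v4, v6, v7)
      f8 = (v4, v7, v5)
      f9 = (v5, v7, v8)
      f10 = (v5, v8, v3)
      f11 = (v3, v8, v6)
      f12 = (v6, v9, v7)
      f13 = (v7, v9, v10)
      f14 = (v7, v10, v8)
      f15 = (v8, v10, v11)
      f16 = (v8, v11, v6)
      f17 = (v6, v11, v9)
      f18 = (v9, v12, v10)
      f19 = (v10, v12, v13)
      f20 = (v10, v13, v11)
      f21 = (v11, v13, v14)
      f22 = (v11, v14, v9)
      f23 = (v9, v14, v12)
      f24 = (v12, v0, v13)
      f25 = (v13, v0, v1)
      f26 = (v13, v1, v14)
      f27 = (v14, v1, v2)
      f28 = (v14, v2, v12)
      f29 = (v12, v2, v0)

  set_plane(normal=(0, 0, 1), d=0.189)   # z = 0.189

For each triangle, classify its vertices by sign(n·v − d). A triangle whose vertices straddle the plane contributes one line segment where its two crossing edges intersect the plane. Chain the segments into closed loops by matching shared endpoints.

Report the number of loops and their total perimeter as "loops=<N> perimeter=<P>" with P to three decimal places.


Straddling triangles (20 of 30):
  (v0,v3,v1) [--+] → (1.39601, 1.5507, 0.189)–(2.52266, 0, 0.189)  len=1.9168
  (v1,v3,v4) [+-+] → (1.39601, 1.5507, 0.189)–(0.779546, 2.39921, 0.189)  len=1.0488
  (v1,v4,v2) [++-] → (1.05642, 1.41576, 0.189)–(2.085, 0, 0.189)  len=1.7500
  (v2,v4,v5) [-+-] → (1.05642, 1.41576, 0.189)–(0.6443, 1.983, 0.189)  len=0.7011
  (v3,v6,v4) [--+] → (-1.04342, 1.80691, 0.189)–(0.779546, 2.39921, 0.189)  len=1.9168
  (v4,v6,v7) [+-+] → (-1.04342, 1.80691, 0.189)–(-2.04088, 1.48278, 0.189)  len=1.0488
  (v4,v7,v5) [++-] → (-1.01998, 1.44219, 0.189)–(0.6443, 1.983, 0.189)  len=1.7499
  (v5,v7,v8) [-+-] → (-1.01998, 1.44219, 0.189)–(-1.6868, 1.2255, 0.189)  len=0.7011
  (v6,v9,v7) [--+] → (-2.04088, -0.434013, 0.189)–(-2.04088, 1.48278, 0.189)  len=1.9168
  (v7,v9,v10) [+-+] → (-2.04088, -0.434013, 0.189)–(-2.04088, -1.48278, 0.189)  len=1.0488
  (v7,v10,v8) [++-] → (-1.6868, -0.524382, 0.189)–(-1.6868, 1.2255, 0.189)  len=1.7499
  (v8,v10,v11) [-+-] → (-1.6868, -0.524382, 0.189)–(-1.6868, -1.2255, 0.189)  len=0.7011
  (v9,v12,v10) [--+] → (-0.217913, -2.07508, 0.189)–(-2.04088, -1.48278, 0.189)  len=1.9168
  (v10,v12,v13) [+-+] → (-0.217913, -2.07508, 0.189)–(0.779546, -2.39921, 0.189)  len=1.0488
  (v10,v13,v11) [++-] → (-0.0225202, -1.76631, 0.189)–(-1.6868, -1.2255, 0.189)  len=1.7499
  (v11,v13,v14) [-+-] → (-0.0225202, -1.76631, 0.189)–(0.6443, -1.983, 0.189)  len=0.7011
  (v12,v0,v13) [--+] → (1.9062, -0.84851, 0.189)–(0.779546, -2.39921, 0.189)  len=1.9168
  (v13,v0,v1) [+-+] → (1.9062, -0.84851, 0.189)–(2.52266, 0, 0.189)  len=1.0488
  (v13,v1,v14) [++-] → (1.67288, -0.567245, 0.189)–(0.6443, -1.983, 0.189)  len=1.7500
  (v14,v1,v2) [-+-] → (1.67288, -0.567245, 0.189)–(2.085, 0, 0.189)  len=0.7011

Chained into 2 loop(s):
  loop 1: 10 segments, perimeter = 14.8279
  loop 2: 10 segments, perimeter = 12.2554
Total perimeter = 27.083

loops=2 perimeter=27.083


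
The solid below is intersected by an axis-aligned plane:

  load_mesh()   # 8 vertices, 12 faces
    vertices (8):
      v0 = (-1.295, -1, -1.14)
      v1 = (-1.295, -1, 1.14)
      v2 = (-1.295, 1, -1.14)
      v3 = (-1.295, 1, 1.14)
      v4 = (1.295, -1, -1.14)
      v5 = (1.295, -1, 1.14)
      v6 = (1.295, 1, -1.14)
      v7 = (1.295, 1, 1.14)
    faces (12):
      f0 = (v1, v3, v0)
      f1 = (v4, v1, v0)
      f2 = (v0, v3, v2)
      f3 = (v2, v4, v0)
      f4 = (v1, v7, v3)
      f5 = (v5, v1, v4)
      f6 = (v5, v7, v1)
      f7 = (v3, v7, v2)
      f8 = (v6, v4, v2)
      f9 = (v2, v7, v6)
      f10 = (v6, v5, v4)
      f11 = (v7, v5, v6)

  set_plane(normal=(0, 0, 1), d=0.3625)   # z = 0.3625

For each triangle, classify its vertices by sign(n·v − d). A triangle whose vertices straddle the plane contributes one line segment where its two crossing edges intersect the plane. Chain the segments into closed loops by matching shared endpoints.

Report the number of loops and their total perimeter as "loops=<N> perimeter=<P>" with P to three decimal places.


Straddling triangles (8 of 12):
  (v1,v3,v0) [++-] → (-1.295, 0.317982, 0.3625)–(-1.295, -1, 0.3625)  len=1.3180
  (v4,v1,v0) [-+-] → (-0.411787, -1, 0.3625)–(-1.295, -1, 0.3625)  len=0.8832
  (v0,v3,v2) [-+-] → (-1.295, 0.317982, 0.3625)–(-1.295, 1, 0.3625)  len=0.6820
  (v5,v1,v4) [++-] → (-0.411787, -1, 0.3625)–(1.295, -1, 0.3625)  len=1.7068
  (v3,v7,v2) [++-] → (0.411787, 1, 0.3625)–(-1.295, 1, 0.3625)  len=1.7068
  (v2,v7,v6) [-+-] → (0.411787, 1, 0.3625)–(1.295, 1, 0.3625)  len=0.8832
  (v6,v5,v4) [-+-] → (1.295, -0.317982, 0.3625)–(1.295, -1, 0.3625)  len=0.6820
  (v7,v5,v6) [++-] → (1.295, -0.317982, 0.3625)–(1.295, 1, 0.3625)  len=1.3180

Chained into 1 loop(s):
  loop 1: 8 segments, perimeter = 9.1800
Total perimeter = 9.180

loops=1 perimeter=9.180


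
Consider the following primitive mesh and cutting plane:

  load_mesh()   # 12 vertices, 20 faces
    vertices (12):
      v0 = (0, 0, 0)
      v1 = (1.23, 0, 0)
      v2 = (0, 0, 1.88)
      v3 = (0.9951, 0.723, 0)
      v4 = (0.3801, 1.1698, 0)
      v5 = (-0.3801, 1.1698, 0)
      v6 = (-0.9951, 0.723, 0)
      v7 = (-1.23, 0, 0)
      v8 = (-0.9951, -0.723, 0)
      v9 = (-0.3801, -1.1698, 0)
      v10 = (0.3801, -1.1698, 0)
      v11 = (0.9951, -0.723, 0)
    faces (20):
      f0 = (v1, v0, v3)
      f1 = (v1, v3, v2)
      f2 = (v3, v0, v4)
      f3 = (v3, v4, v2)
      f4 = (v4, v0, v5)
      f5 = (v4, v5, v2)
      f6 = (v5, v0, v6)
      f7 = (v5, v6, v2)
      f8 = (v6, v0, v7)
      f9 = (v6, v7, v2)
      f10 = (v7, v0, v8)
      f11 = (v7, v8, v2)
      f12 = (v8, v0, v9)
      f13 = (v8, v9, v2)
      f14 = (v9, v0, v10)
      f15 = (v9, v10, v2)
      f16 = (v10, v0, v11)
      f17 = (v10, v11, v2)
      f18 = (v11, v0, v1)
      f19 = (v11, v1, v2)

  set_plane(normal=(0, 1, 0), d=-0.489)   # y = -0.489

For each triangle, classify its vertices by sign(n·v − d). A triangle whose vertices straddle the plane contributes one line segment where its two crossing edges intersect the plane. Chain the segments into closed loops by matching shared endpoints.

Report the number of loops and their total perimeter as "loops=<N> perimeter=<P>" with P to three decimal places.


loops=1 perimeter=5.329

Straddling triangles (10 of 20):
  (v7,v0,v8) [++-] → (-0.673034, -0.489, 0)–(-1.07113, -0.489, 0)  len=0.3981
  (v7,v8,v2) [+-+] → (-1.07113, -0.489, 0)–(-0.673034, -0.489, 0.608465)  len=0.7271
  (v8,v0,v9) [-+-] → (-0.673034, -0.489, 0)–(-0.158889, -0.489, 0)  len=0.5141
  (v8,v9,v2) [--+] → (-0.158889, -0.489, 1.09412)–(-0.673034, -0.489, 0.608465)  len=0.7073
  (v9,v0,v10) [-+-] → (-0.158889, -0.489, 0)–(0.158889, -0.489, 0)  len=0.3178
  (v9,v10,v2) [--+] → (0.158889, -0.489, 1.09412)–(-0.158889, -0.489, 1.09412)  len=0.3178
  (v10,v0,v11) [-+-] → (0.158889, -0.489, 0)–(0.673034, -0.489, 0)  len=0.5141
  (v10,v11,v2) [--+] → (0.673034, -0.489, 0.608465)–(0.158889, -0.489, 1.09412)  len=0.7073
  (v11,v0,v1) [-++] → (0.673034, -0.489, 0)–(1.07113, -0.489, 0)  len=0.3981
  (v11,v1,v2) [-++] → (1.07113, -0.489, 0)–(0.673034, -0.489, 0.608465)  len=0.7271

Chained into 1 loop(s):
  loop 1: 10 segments, perimeter = 5.3288
Total perimeter = 5.329


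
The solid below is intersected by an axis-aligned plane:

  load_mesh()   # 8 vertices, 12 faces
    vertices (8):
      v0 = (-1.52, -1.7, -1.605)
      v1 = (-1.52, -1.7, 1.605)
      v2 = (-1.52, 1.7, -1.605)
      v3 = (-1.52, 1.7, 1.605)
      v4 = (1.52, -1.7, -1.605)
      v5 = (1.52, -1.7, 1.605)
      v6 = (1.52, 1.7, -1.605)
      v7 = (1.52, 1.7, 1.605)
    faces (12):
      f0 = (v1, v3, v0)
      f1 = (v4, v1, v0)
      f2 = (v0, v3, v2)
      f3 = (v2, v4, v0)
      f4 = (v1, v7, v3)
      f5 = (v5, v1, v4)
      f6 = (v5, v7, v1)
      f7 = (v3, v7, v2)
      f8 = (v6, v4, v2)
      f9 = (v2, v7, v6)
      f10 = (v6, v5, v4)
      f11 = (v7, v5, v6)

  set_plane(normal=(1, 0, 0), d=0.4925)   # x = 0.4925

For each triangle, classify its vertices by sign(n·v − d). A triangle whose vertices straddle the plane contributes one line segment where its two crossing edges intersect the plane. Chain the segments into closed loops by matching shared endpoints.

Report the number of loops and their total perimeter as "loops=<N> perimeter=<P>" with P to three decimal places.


loops=1 perimeter=13.220

Straddling triangles (8 of 12):
  (v4,v1,v0) [+--] → (0.4925, -1.7, -0.520041)–(0.4925, -1.7, -1.605)  len=1.0850
  (v2,v4,v0) [-+-] → (0.4925, -0.550822, -1.605)–(0.4925, -1.7, -1.605)  len=1.1492
  (v1,v7,v3) [-+-] → (0.4925, 0.550822, 1.605)–(0.4925, 1.7, 1.605)  len=1.1492
  (v5,v1,v4) [+-+] → (0.4925, -1.7, 1.605)–(0.4925, -1.7, -0.520041)  len=2.1250
  (v5,v7,v1) [++-] → (0.4925, 0.550822, 1.605)–(0.4925, -1.7, 1.605)  len=2.2508
  (v3,v7,v2) [-+-] → (0.4925, 1.7, 1.605)–(0.4925, 1.7, 0.520041)  len=1.0850
  (v6,v4,v2) [++-] → (0.4925, -0.550822, -1.605)–(0.4925, 1.7, -1.605)  len=2.2508
  (v2,v7,v6) [-++] → (0.4925, 1.7, 0.520041)–(0.4925, 1.7, -1.605)  len=2.1250

Chained into 1 loop(s):
  loop 1: 8 segments, perimeter = 13.2200
Total perimeter = 13.220


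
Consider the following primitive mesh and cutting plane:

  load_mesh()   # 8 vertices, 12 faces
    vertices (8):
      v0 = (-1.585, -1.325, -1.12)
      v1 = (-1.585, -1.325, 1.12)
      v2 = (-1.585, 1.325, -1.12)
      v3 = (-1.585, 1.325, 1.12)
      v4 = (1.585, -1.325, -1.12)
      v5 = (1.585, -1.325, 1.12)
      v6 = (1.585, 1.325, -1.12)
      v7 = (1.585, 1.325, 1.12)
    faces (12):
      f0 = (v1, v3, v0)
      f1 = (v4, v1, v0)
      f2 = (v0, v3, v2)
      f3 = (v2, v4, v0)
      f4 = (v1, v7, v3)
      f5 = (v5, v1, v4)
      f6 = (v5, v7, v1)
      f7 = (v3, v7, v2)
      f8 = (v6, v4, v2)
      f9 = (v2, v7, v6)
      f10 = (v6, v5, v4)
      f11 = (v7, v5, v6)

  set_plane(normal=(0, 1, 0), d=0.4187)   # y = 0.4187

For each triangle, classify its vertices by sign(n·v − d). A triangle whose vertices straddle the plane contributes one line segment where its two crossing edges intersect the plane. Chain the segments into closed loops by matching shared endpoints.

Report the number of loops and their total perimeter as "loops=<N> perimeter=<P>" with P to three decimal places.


loops=1 perimeter=10.820

Straddling triangles (8 of 12):
  (v1,v3,v0) [-+-] → (-1.585, 0.4187, 1.12)–(-1.585, 0.4187, 0.35392)  len=0.7661
  (v0,v3,v2) [-++] → (-1.585, 0.4187, 0.35392)–(-1.585, 0.4187, -1.12)  len=1.4739
  (v2,v4,v0) [+--] → (-0.50086, 0.4187, -1.12)–(-1.585, 0.4187, -1.12)  len=1.0841
  (v1,v7,v3) [-++] → (0.50086, 0.4187, 1.12)–(-1.585, 0.4187, 1.12)  len=2.0859
  (v5,v7,v1) [-+-] → (1.585, 0.4187, 1.12)–(0.50086, 0.4187, 1.12)  len=1.0841
  (v6,v4,v2) [+-+] → (1.585, 0.4187, -1.12)–(-0.50086, 0.4187, -1.12)  len=2.0859
  (v6,v5,v4) [+--] → (1.585, 0.4187, -0.35392)–(1.585, 0.4187, -1.12)  len=0.7661
  (v7,v5,v6) [+-+] → (1.585, 0.4187, 1.12)–(1.585, 0.4187, -0.35392)  len=1.4739

Chained into 1 loop(s):
  loop 1: 8 segments, perimeter = 10.8200
Total perimeter = 10.820
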